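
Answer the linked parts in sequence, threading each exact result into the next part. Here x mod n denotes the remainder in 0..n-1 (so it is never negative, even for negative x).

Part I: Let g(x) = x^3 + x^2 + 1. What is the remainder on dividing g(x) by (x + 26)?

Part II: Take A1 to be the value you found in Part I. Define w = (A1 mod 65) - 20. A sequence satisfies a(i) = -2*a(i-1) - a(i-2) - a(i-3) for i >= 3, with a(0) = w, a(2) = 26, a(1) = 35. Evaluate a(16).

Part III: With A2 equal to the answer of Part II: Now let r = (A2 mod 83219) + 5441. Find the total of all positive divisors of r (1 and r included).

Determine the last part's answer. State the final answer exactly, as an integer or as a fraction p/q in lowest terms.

Part I: remainder = value at the root: 1*(-26)^3 + 1*(-26)^2 + 1 = (-17576) + (676) + (1) = -16899; answer -16899
Part II: A1 = -16899; w = -19; a(3) = -2*(26) - 1*(35) - 1*(-19) = -68; iterating: a(3)=-68, a(4)=75, a(5)=-108, a(6)=209, a(7)=-385, a(8)=669, a(9)=-1162, a(10)=2040, a(11)=-3587, a(12)=6296, a(13)=-11045, a(14)=19381, a(15)=-34013, a(16)=59690; answer 59690
Part III: A2 = 59690; r = 65131; 65131 = 11 * 31 * 191; sigma = (1 + 11) * (1 + 31) * (1 + 191) = 12 * 32 * 192 = 73728; answer 73728

73728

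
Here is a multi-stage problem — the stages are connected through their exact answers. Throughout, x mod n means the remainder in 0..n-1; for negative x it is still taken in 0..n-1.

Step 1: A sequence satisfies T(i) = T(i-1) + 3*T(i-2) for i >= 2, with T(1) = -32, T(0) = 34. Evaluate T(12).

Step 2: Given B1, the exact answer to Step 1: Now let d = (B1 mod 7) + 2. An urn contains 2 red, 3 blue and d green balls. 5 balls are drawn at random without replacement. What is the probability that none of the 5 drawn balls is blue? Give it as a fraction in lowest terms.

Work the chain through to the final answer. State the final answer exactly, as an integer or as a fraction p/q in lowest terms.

1/56

Step 1: T(2) = 1*(-32) + 3*(34) = 70; iterating: T(2)=70, T(3)=-26, T(4)=184, T(5)=106, T(6)=658, T(7)=976, T(8)=2950, T(9)=5878, T(10)=14728, T(11)=32362, T(12)=76546; answer 76546
Step 2: B1 = 76546; d = 3; total draws C(8,5) = 56; favorable C(5,5) = 1; P = 1/56; answer 1/56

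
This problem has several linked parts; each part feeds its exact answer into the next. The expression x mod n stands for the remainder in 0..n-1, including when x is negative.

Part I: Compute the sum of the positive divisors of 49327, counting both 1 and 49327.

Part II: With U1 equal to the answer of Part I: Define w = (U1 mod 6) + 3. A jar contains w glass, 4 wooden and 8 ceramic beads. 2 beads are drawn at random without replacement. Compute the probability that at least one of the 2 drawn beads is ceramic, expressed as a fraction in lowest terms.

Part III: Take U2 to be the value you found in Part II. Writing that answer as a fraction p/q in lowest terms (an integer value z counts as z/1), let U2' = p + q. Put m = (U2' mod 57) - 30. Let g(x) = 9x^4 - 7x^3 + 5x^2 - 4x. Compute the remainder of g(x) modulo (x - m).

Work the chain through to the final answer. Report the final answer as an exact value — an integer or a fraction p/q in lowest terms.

Part I: 49327 = 107 * 461; sigma = (1 + 107) * (1 + 461) = 108 * 462 = 49896; answer 49896
Part II: U1 = 49896; w = 3; total draws C(15,2) = 105; complement C(7,2) = 21; favorable 105 - 21 = 84; P = 4/5; answer 4/5
Part III: U2 = 4/5; threaded value p + q = 9; m = -21; remainder = value at the root: 9*(-21)^4 - 7*(-21)^3 + 5*(-21)^2 - 4*(-21)^1 = (1750329) + (64827) + (2205) + (84) = 1817445; answer 1817445

1817445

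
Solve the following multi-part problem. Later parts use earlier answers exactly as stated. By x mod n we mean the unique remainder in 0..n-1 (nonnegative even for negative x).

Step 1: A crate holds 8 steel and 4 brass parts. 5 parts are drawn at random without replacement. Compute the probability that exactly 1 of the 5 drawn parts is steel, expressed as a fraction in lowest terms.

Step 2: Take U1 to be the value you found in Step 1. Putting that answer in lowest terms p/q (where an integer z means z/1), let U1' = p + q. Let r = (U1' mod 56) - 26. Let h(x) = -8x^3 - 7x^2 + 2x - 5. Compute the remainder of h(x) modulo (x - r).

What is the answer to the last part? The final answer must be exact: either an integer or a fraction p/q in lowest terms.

-48893

Step 1: total draws C(12,5) = 792; favorable C(8,1)*C(4,4) = 8; P = 1/99; answer 1/99
Step 2: U1 = 1/99; threaded value p + q = 100; r = 18; remainder = value at the root: -8*(18)^3 - 7*(18)^2 + 2*(18)^1 - 5 = (-46656) + (-2268) + (36) + (-5) = -48893; answer -48893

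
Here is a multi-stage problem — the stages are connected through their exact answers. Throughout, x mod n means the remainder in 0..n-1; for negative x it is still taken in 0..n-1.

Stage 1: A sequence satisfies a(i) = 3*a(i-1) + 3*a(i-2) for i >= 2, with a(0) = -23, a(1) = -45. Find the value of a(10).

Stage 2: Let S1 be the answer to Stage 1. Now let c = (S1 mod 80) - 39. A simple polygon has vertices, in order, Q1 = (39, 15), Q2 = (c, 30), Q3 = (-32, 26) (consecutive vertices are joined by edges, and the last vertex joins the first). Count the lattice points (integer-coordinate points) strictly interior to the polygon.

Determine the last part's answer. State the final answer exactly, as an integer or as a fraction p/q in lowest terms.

Stage 1: a(2) = 3*(-45) + 3*(-23) = -204; iterating: a(2)=-204, a(3)=-747, a(4)=-2853, a(5)=-10800, a(6)=-40959, a(7)=-155277, a(8)=-588708, a(9)=-2231955, a(10)=-8461989; answer -8461989
Stage 2: S1 = -8461989; c = -28; cross terms: (39*30 - -28*15)=1590, (-28*26 - -32*30)=232, (-32*15 - 39*26)=-1494; twice the area = |328| = 328; area = 164; boundary points = 1 + 4 + 1 = 6; strictly interior points = area - boundary/2 + 1 = 162; answer 162

162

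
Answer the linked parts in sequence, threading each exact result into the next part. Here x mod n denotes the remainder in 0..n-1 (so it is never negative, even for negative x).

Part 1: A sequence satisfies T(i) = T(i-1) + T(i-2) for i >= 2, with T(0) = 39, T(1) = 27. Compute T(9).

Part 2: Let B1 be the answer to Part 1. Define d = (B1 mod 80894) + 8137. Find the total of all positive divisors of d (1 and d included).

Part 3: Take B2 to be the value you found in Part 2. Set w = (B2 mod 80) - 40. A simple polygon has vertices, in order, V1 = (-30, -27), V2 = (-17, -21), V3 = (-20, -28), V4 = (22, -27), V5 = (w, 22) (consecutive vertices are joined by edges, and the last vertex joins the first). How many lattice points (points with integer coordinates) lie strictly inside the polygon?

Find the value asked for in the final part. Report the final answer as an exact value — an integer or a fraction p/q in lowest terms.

Part 1: T(2) = 1*(27) + 1*(39) = 66; iterating: T(2)=66, T(3)=93, T(4)=159, T(5)=252, T(6)=411, T(7)=663, T(8)=1074, T(9)=1737; answer 1737
Part 2: B1 = 1737; d = 9874; 9874 = 2 * 4937; sigma = (1 + 2) * (1 + 4937) = 3 * 4938 = 14814; answer 14814
Part 3: B2 = 14814; w = -26; cross terms: (-30*-21 - -17*-27)=171, (-17*-28 - -20*-21)=56, (-20*-27 - 22*-28)=1156, (22*22 - -26*-27)=-218, (-26*-27 - -30*22)=1362; twice the area = |2527| = 2527; area = 2527/2; boundary points = 1 + 1 + 1 + 1 + 1 = 5; strictly interior points = area - boundary/2 + 1 = 1262; answer 1262

1262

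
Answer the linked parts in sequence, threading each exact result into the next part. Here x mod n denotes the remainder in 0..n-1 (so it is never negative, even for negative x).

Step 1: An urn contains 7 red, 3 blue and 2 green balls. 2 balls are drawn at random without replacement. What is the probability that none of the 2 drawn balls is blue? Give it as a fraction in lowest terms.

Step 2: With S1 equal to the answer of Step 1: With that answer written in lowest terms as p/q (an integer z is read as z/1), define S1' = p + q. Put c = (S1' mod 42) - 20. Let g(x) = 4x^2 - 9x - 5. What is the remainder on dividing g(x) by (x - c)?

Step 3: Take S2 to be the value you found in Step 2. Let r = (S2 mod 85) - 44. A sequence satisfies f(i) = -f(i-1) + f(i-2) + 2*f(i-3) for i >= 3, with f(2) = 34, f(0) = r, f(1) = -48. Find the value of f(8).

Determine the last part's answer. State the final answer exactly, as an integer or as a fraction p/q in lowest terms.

-238

Step 1: total draws C(12,2) = 66; favorable C(9,2) = 36; P = 6/11; answer 6/11
Step 2: S1 = 6/11; threaded value p + q = 17; c = -3; remainder = value at the root: 4*(-3)^2 - 9*(-3)^1 - 5 = (36) + (27) + (-5) = 58; answer 58
Step 3: S2 = 58; r = 14; f(3) = -1*(34) + 1*(-48) + 2*(14) = -54; iterating: f(3)=-54, f(4)=-8, f(5)=22, f(6)=-138, f(7)=144, f(8)=-238; answer -238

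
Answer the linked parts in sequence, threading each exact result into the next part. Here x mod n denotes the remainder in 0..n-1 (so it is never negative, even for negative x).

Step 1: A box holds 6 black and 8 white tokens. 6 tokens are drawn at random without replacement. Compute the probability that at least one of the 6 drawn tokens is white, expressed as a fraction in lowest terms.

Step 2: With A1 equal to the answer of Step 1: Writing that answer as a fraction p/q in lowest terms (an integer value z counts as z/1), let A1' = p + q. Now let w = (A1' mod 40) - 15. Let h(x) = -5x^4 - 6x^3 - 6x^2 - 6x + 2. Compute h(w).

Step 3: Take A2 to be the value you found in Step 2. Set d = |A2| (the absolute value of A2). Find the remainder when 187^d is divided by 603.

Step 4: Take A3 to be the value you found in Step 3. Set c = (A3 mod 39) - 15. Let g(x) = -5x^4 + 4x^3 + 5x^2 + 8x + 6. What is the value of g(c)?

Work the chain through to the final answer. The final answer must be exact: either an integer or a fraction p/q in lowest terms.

Step 1: total draws C(14,6) = 3003; complement C(6,6) = 1; favorable 3003 - 1 = 3002; P = 3002/3003; answer 3002/3003
Step 2: A1 = 3002/3003; threaded value p + q = 6005; w = -10; -5*(-10)^4 - 6*(-10)^3 - 6*(-10)^2 - 6*(-10)^1 + 2 = (-50000) + (6000) + (-600) + (60) + (2) = -44538; answer -44538
Step 3: A2 = -44538; d = 44538; squarings mod 603: 187^1=187, 187^2=598, 187^4=25, 187^8=22, 187^16=484, 187^32=292, 187^64=241, 187^128=193, 187^256=466, 187^512=76, 187^1024=349, 187^2048=598, 187^4096=25, 187^8192=22, 187^16384=484, 187^32768=292; 187^44538 = 187^2 * 187^8 * 187^16 * 187^32 * 187^64 * 187^128 * 187^256 * 187^1024 * 187^2048 * 187^8192 * 187^32768 = 91 (mod 603); answer 91
Step 4: A3 = 91; c = -2; -5*(-2)^4 + 4*(-2)^3 + 5*(-2)^2 + 8*(-2)^1 + 6 = (-80) + (-32) + (20) + (-16) + (6) = -102; answer -102

-102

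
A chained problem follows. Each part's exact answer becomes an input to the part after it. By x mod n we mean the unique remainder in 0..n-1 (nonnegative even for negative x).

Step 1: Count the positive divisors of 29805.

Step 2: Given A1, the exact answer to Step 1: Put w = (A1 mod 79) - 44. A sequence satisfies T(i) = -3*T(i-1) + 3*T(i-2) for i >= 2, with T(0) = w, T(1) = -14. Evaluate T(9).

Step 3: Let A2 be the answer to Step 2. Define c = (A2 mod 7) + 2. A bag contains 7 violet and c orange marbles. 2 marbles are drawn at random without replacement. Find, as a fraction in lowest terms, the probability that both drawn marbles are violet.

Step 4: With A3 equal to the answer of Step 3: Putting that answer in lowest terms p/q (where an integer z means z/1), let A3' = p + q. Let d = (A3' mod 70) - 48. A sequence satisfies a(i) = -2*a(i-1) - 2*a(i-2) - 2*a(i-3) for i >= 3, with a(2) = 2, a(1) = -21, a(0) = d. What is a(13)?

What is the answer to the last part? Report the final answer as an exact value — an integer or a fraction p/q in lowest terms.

4144

Step 1: 29805 = 3 * 5 * 1987; number of divisors = (1+1) * (1+1) * (1+1) = 8; answer 8
Step 2: A1 = 8; w = -36; T(2) = -3*(-14) + 3*(-36) = -66; iterating: T(2)=-66, T(3)=156, T(4)=-666, T(5)=2466, T(6)=-9396, T(7)=35586, T(8)=-134946, T(9)=511596; answer 511596
Step 3: A2 = 511596; c = 3; total draws C(10,2) = 45; favorable C(7,2) = 21; P = 7/15; answer 7/15
Step 4: A3 = 7/15; threaded value p + q = 22; d = -26; a(3) = -2*(2) - 2*(-21) - 2*(-26) = 90; iterating: a(3)=90, a(4)=-142, a(5)=100, a(6)=-96, a(7)=276, a(8)=-560, a(9)=760, a(10)=-952, a(11)=1504, a(12)=-2624, a(13)=4144; answer 4144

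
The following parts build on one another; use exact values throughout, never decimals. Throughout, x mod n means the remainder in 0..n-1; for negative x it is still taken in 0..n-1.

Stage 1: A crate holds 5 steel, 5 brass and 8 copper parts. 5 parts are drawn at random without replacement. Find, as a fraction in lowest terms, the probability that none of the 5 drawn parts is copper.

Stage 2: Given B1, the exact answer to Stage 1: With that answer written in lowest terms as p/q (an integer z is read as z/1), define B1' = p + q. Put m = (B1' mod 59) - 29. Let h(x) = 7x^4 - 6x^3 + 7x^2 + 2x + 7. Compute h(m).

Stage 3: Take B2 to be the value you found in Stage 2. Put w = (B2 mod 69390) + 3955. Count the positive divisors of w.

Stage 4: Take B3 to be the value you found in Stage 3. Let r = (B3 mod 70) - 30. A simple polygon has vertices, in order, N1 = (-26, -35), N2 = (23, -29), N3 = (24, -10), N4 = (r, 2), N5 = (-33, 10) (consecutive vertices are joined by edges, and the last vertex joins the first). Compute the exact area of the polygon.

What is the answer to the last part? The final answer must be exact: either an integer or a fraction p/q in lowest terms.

Stage 1: total draws C(18,5) = 8568; favorable C(10,5) = 252; P = 1/34; answer 1/34
Stage 2: B1 = 1/34; threaded value p + q = 35; m = 6; 7*(6)^4 - 6*(6)^3 + 7*(6)^2 + 2*(6)^1 + 7 = (9072) + (-1296) + (252) + (12) + (7) = 8047; answer 8047
Stage 3: B2 = 8047; w = 12002; 12002 = 2 * 17 * 353; number of divisors = (1+1) * (1+1) * (1+1) = 8; answer 8
Stage 4: B3 = 8; r = -22; cross terms: (-26*-29 - 23*-35)=1559, (23*-10 - 24*-29)=466, (24*2 - -22*-10)=-172, (-22*10 - -33*2)=-154, (-33*-35 - -26*10)=1415; twice the area = |3114| = 3114; area = 1557; answer 1557

1557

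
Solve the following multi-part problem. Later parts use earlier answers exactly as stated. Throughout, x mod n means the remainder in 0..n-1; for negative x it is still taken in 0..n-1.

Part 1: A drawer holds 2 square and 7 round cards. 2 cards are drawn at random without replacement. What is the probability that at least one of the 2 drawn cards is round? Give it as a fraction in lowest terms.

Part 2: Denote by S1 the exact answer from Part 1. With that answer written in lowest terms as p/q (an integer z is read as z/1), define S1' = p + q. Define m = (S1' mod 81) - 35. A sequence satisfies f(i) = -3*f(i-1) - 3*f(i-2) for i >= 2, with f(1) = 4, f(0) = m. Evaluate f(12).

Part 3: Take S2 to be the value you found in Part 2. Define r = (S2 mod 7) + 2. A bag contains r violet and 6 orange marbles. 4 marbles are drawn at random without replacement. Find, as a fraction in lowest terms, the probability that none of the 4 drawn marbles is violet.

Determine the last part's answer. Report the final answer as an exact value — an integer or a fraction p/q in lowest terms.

Part 1: total draws C(9,2) = 36; complement C(2,2) = 1; favorable 36 - 1 = 35; P = 35/36; answer 35/36
Part 2: S1 = 35/36; threaded value p + q = 71; m = 36; f(2) = -3*(4) - 3*(36) = -120; iterating: f(2)=-120, f(3)=348, f(4)=-684, f(5)=1008, f(6)=-972, f(7)=-108, f(8)=3240, f(9)=-9396, f(10)=18468, f(11)=-27216, f(12)=26244; answer 26244
Part 3: S2 = 26244; r = 3; total draws C(9,4) = 126; favorable C(6,4) = 15; P = 5/42; answer 5/42

5/42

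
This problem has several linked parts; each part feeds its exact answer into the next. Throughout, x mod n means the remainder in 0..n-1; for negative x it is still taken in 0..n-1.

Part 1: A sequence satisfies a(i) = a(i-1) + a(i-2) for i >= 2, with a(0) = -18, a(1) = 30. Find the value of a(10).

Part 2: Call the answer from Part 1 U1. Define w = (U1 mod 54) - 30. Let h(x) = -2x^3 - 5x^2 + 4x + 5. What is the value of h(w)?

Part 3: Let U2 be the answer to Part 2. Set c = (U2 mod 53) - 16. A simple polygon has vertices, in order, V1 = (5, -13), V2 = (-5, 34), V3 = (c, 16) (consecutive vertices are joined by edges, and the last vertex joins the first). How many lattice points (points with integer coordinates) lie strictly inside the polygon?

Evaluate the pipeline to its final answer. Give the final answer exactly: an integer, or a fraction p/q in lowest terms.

42

Part 1: a(2) = 1*(30) + 1*(-18) = 12; iterating: a(2)=12, a(3)=42, a(4)=54, a(5)=96, a(6)=150, a(7)=246, a(8)=396, a(9)=642, a(10)=1038; answer 1038
Part 2: U1 = 1038; w = -18; -2*(-18)^3 - 5*(-18)^2 + 4*(-18)^1 + 5 = (11664) + (-1620) + (-72) + (5) = 9977; answer 9977
Part 3: U2 = 9977; c = -3; cross terms: (5*34 - -5*-13)=105, (-5*16 - -3*34)=22, (-3*-13 - 5*16)=-41; twice the area = |86| = 86; area = 43; boundary points = 1 + 2 + 1 = 4; strictly interior points = area - boundary/2 + 1 = 42; answer 42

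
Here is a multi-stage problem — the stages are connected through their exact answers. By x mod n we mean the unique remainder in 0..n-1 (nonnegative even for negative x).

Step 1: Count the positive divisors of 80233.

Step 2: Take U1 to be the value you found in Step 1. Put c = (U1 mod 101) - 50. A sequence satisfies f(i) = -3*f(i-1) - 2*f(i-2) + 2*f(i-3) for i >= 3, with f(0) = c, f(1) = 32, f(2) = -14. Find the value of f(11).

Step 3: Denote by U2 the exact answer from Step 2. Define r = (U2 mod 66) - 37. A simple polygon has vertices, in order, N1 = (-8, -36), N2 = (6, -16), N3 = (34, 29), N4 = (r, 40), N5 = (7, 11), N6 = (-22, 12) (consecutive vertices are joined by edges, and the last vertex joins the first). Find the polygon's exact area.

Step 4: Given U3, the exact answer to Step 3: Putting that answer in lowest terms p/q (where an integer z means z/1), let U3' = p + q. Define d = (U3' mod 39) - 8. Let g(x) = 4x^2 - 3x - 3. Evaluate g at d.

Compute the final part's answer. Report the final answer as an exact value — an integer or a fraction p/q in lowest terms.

1698

Step 1: 80233 is prime, so its only divisors are 1 and 80233; count = 2; answer 2
Step 2: U1 = 2; c = -48; f(3) = -3*(-14) - 2*(32) + 2*(-48) = -118; iterating: f(3)=-118, f(4)=446, f(5)=-1130, f(6)=2262, f(7)=-3634, f(8)=4118, f(9)=-562, f(10)=-13818, f(11)=50814; answer 50814
Step 3: U2 = 50814; r = 23; cross terms: (-8*-16 - 6*-36)=344, (6*29 - 34*-16)=718, (34*40 - 23*29)=693, (23*11 - 7*40)=-27, (7*12 - -22*11)=326, (-22*-36 - -8*12)=888; twice the area = |2942| = 2942; area = 1471; answer 1471
Step 4: U3 = 1471; threaded value p + q = 1472; d = 21; 4*(21)^2 - 3*(21)^1 - 3 = (1764) + (-63) + (-3) = 1698; answer 1698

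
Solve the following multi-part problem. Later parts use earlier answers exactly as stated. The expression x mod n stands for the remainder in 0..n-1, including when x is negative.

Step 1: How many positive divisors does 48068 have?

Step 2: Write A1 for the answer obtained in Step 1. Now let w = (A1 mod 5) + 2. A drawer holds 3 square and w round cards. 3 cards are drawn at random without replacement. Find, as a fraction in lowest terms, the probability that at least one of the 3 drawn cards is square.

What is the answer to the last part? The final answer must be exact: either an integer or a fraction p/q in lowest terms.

31/35

Step 1: 48068 = 2^2 * 61 * 197; number of divisors = (2+1) * (1+1) * (1+1) = 12; answer 12
Step 2: A1 = 12; w = 4; total draws C(7,3) = 35; complement C(4,3) = 4; favorable 35 - 4 = 31; P = 31/35; answer 31/35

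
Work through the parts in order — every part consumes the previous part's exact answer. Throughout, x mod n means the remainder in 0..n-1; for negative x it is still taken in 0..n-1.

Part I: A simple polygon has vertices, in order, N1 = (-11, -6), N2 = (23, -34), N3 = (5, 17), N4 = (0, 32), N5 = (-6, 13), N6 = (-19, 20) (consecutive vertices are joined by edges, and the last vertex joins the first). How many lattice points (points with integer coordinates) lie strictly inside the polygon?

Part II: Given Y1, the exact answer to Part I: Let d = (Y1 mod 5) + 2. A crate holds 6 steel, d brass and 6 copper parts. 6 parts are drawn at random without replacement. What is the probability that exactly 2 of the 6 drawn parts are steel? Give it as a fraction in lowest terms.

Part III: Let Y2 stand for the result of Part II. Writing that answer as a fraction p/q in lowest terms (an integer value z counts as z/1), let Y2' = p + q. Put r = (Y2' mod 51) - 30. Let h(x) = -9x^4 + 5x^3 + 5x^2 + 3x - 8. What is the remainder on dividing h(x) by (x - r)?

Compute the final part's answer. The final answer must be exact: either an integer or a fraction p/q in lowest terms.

Part I: cross terms: (-11*-34 - 23*-6)=512, (23*17 - 5*-34)=561, (5*32 - 0*17)=160, (0*13 - -6*32)=192, (-6*20 - -19*13)=127, (-19*-6 - -11*20)=334; twice the area = |1886| = 1886; area = 943; boundary points = 2 + 3 + 5 + 1 + 1 + 2 = 14; strictly interior points = area - boundary/2 + 1 = 937; answer 937
Part II: Y1 = 937; d = 4; total draws C(16,6) = 8008; favorable C(6,2)*C(10,4) = 3150; P = 225/572; answer 225/572
Part III: Y2 = 225/572; threaded value p + q = 797; r = 2; remainder = value at the root: -9*(2)^4 + 5*(2)^3 + 5*(2)^2 + 3*(2)^1 - 8 = (-144) + (40) + (20) + (6) + (-8) = -86; answer -86

-86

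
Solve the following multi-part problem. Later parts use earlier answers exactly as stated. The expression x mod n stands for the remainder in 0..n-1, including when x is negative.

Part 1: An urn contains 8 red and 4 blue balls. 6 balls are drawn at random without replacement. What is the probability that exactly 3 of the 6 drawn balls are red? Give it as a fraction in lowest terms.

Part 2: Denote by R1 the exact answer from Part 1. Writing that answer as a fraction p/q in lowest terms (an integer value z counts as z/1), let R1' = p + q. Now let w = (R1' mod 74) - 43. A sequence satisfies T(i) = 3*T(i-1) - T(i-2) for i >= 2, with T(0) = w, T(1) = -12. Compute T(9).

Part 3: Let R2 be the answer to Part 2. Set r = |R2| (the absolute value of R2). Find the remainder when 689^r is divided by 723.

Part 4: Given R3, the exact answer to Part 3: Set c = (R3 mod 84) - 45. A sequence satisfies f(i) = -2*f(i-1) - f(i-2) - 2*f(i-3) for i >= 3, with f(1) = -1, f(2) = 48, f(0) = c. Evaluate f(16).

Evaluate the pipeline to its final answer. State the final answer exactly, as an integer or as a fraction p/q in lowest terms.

Part 1: total draws C(12,6) = 924; favorable C(8,3)*C(4,3) = 224; P = 8/33; answer 8/33
Part 2: R1 = 8/33; threaded value p + q = 41; w = -2; T(2) = 3*(-12) - 1*(-2) = -34; iterating: T(2)=-34, T(3)=-90, T(4)=-236, T(5)=-618, T(6)=-1618, T(7)=-4236, T(8)=-11090, T(9)=-29034; answer -29034
Part 3: R2 = -29034; r = 29034; squarings mod 723: 689^1=689, 689^2=433, 689^4=232, 689^8=322, 689^16=295, 689^32=265, 689^64=94, 689^128=160, 689^256=295, 689^512=265, 689^1024=94, 689^2048=160, 689^4096=295, 689^8192=265, 689^16384=94; 689^29034 = 689^2 * 689^8 * 689^32 * 689^64 * 689^256 * 689^4096 * 689^8192 * 689^16384 = 529 (mod 723); answer 529
Part 4: R3 = 529; c = -20; f(3) = -2*(48) - 1*(-1) - 2*(-20) = -55; iterating: f(3)=-55, f(4)=64, f(5)=-169, f(6)=384, f(7)=-727, f(8)=1408, f(9)=-2857, f(10)=5760, f(11)=-11479, f(12)=22912, f(13)=-45865, f(14)=91776, f(15)=-183511, f(16)=366976; answer 366976

366976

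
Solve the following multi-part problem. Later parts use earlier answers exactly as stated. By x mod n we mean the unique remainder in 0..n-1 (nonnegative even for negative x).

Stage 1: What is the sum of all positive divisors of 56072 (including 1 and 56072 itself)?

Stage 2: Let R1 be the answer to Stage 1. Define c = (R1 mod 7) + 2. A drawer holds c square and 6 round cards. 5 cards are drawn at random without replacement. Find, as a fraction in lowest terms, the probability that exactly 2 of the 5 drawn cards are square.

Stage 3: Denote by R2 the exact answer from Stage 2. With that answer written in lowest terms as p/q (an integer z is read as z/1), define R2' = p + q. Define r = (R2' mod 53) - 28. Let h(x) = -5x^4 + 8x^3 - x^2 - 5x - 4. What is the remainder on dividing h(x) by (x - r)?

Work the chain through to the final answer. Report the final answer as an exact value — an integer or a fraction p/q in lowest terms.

Stage 1: 56072 = 2^3 * 43 * 163; sigma = (1 + 2 + 4 + 8) * (1 + 43) * (1 + 163) = 15 * 44 * 164 = 108240; answer 108240
Stage 2: R1 = 108240; c = 8; total draws C(14,5) = 2002; favorable C(8,2)*C(6,3) = 560; P = 40/143; answer 40/143
Stage 3: R2 = 40/143; threaded value p + q = 183; r = -4; remainder = value at the root: -5*(-4)^4 + 8*(-4)^3 - 1*(-4)^2 - 5*(-4)^1 - 4 = (-1280) + (-512) + (-16) + (20) + (-4) = -1792; answer -1792

-1792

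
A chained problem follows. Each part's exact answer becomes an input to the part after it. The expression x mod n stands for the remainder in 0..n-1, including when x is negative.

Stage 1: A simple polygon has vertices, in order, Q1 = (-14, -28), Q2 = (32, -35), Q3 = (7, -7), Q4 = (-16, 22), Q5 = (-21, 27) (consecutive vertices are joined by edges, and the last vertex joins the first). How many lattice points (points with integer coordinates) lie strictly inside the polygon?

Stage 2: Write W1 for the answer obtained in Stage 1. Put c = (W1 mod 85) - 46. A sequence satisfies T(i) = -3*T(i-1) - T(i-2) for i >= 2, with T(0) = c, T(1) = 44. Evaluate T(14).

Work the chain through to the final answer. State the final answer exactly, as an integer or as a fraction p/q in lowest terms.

-11920003

Stage 1: cross terms: (-14*-35 - 32*-28)=1386, (32*-7 - 7*-35)=21, (7*22 - -16*-7)=42, (-16*27 - -21*22)=30, (-21*-28 - -14*27)=966; twice the area = |2445| = 2445; area = 2445/2; boundary points = 1 + 1 + 1 + 5 + 1 = 9; strictly interior points = area - boundary/2 + 1 = 1219; answer 1219
Stage 2: W1 = 1219; c = -17; T(2) = -3*(44) - 1*(-17) = -115; iterating: T(2)=-115, T(3)=301, T(4)=-788, T(5)=2063, T(6)=-5401, T(7)=14140, T(8)=-37019, T(9)=96917, T(10)=-253732, T(11)=664279, T(12)=-1739105, T(13)=4553036, T(14)=-11920003; answer -11920003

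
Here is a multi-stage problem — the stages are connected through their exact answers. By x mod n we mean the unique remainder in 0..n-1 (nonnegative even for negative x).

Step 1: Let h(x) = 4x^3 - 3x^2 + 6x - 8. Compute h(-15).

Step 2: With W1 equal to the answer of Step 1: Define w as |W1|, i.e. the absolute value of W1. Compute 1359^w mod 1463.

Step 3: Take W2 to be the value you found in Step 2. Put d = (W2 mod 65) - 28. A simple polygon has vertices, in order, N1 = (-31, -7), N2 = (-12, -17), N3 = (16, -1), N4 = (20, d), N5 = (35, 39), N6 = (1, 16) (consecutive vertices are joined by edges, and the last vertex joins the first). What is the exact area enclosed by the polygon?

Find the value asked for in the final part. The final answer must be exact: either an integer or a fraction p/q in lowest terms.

1240

Step 1: 4*(-15)^3 - 3*(-15)^2 + 6*(-15)^1 - 8 = (-13500) + (-675) + (-90) + (-8) = -14273; answer -14273
Step 2: W1 = -14273; w = 14273; squarings mod 1463: 1359^1=1359, 1359^2=575, 1359^4=1450, 1359^8=169, 1359^16=764, 1359^32=1422, 1359^64=218, 1359^128=708, 1359^256=918, 1359^512=36, 1359^1024=1296, 1359^2048=92, 1359^4096=1149, 1359^8192=575; 1359^14273 = 1359^1 * 1359^64 * 1359^128 * 1359^256 * 1359^512 * 1359^1024 * 1359^4096 * 1359^8192 = 876 (mod 1463); answer 876
Step 3: W2 = 876; d = 3; cross terms: (-31*-17 - -12*-7)=443, (-12*-1 - 16*-17)=284, (16*3 - 20*-1)=68, (20*39 - 35*3)=675, (35*16 - 1*39)=521, (1*-7 - -31*16)=489; twice the area = |2480| = 2480; area = 1240; answer 1240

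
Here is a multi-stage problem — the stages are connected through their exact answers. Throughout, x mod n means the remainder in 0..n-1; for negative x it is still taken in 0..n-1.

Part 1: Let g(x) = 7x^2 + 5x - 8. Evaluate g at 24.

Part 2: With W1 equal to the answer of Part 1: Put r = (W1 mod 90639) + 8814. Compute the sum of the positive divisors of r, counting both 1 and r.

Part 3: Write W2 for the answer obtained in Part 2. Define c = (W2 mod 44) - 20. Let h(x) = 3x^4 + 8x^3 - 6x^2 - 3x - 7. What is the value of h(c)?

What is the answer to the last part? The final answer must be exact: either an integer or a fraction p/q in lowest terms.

15969

Part 1: 7*(24)^2 + 5*(24)^1 - 8 = (4032) + (120) + (-8) = 4144; answer 4144
Part 2: W1 = 4144; r = 12958; 12958 = 2 * 11 * 19 * 31; sigma = (1 + 2) * (1 + 11) * (1 + 19) * (1 + 31) = 3 * 12 * 20 * 32 = 23040; answer 23040
Part 3: W2 = 23040; c = 8; 3*(8)^4 + 8*(8)^3 - 6*(8)^2 - 3*(8)^1 - 7 = (12288) + (4096) + (-384) + (-24) + (-7) = 15969; answer 15969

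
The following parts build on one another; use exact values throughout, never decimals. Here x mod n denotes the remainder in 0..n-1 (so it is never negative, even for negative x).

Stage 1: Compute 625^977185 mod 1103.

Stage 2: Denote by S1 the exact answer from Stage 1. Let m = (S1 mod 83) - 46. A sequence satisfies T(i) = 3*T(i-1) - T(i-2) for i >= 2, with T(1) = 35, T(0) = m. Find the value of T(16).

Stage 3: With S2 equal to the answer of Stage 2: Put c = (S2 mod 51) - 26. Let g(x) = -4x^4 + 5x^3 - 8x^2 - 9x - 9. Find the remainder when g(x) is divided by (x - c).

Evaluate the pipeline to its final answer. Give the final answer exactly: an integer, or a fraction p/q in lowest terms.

-490057

Stage 1: squarings mod 1103: 625^1=625, 625^2=163, 625^4=97, 625^8=585, 625^16=295, 625^32=991, 625^64=411, 625^128=162, 625^256=875, 625^512=143, 625^1024=595, 625^2048=1065, 625^4096=341, 625^8192=466, 625^16384=968, 625^32768=577, 625^65536=926, 625^131072=445, 625^262144=588, 625^524288=505; 625^977185 = 625^1 * 625^32 * 625^256 * 625^2048 * 625^8192 * 625^16384 * 625^32768 * 625^131072 * 625^262144 * 625^524288 = 799 (mod 1103); answer 799
Stage 2: S1 = 799; m = 6; T(2) = 3*(35) - 1*(6) = 99; iterating: T(2)=99, T(3)=262, T(4)=687, T(5)=1799, T(6)=4710, T(7)=12331, T(8)=32283, T(9)=84518, T(10)=221271, T(11)=579295, T(12)=1516614, T(13)=3970547, T(14)=10395027, T(15)=27214534, T(16)=71248575; answer 71248575
Stage 3: S2 = 71248575; c = 19; remainder = value at the root: -4*(19)^4 + 5*(19)^3 - 8*(19)^2 - 9*(19)^1 - 9 = (-521284) + (34295) + (-2888) + (-171) + (-9) = -490057; answer -490057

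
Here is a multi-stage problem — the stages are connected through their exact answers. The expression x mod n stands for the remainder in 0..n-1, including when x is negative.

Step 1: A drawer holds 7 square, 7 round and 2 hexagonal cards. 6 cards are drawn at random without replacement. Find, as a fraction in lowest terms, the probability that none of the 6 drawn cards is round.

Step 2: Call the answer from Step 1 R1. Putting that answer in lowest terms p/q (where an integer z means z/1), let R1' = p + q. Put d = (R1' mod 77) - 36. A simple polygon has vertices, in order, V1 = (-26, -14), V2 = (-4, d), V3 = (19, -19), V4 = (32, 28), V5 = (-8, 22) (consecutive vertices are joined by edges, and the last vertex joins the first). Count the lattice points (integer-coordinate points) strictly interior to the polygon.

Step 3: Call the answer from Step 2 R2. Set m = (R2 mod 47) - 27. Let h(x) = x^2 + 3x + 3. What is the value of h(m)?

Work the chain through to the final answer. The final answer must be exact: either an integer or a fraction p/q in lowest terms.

73

Step 1: total draws C(16,6) = 8008; favorable C(9,6) = 84; P = 3/286; answer 3/286
Step 2: R1 = 3/286; threaded value p + q = 289; d = 22; cross terms: (-26*22 - -4*-14)=-628, (-4*-19 - 19*22)=-342, (19*28 - 32*-19)=1140, (32*22 - -8*28)=928, (-8*-14 - -26*22)=684; twice the area = |1782| = 1782; area = 891; boundary points = 2 + 1 + 1 + 2 + 18 = 24; strictly interior points = area - boundary/2 + 1 = 880; answer 880
Step 3: R2 = 880; m = 7; 1*(7)^2 + 3*(7)^1 + 3 = (49) + (21) + (3) = 73; answer 73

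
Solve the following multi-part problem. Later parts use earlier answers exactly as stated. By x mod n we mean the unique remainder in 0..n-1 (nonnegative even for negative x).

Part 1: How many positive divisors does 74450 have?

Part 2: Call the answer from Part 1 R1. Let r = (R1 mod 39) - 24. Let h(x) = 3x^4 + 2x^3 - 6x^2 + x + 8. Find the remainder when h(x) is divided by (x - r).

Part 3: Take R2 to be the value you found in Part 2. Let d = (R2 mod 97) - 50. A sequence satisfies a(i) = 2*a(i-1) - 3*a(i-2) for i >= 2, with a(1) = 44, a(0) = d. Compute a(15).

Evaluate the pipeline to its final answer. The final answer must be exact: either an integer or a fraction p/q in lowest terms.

Part 1: 74450 = 2 * 5^2 * 1489; number of divisors = (1+1) * (2+1) * (1+1) = 12; answer 12
Part 2: R1 = 12; r = -12; remainder = value at the root: 3*(-12)^4 + 2*(-12)^3 - 6*(-12)^2 + 1*(-12)^1 + 8 = (62208) + (-3456) + (-864) + (-12) + (8) = 57884; answer 57884
Part 3: R2 = 57884; d = 22; a(2) = 2*(44) - 3*(22) = 22; iterating: a(2)=22, a(3)=-88, a(4)=-242, a(5)=-220, a(6)=286, a(7)=1232, a(8)=1606, a(9)=-484, a(10)=-5786, a(11)=-10120, a(12)=-2882, a(13)=24596, a(14)=57838, a(15)=41888; answer 41888

41888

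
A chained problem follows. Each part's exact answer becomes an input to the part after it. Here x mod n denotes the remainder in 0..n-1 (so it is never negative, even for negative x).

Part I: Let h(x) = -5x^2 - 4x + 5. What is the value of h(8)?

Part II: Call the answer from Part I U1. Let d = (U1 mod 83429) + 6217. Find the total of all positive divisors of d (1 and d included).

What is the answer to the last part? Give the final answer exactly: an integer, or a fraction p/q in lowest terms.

Part I: -5*(8)^2 - 4*(8)^1 + 5 = (-320) + (-32) + (5) = -347; answer -347
Part II: U1 = -347; d = 89299; 89299 = 7 * 12757; sigma = (1 + 7) * (1 + 12757) = 8 * 12758 = 102064; answer 102064

102064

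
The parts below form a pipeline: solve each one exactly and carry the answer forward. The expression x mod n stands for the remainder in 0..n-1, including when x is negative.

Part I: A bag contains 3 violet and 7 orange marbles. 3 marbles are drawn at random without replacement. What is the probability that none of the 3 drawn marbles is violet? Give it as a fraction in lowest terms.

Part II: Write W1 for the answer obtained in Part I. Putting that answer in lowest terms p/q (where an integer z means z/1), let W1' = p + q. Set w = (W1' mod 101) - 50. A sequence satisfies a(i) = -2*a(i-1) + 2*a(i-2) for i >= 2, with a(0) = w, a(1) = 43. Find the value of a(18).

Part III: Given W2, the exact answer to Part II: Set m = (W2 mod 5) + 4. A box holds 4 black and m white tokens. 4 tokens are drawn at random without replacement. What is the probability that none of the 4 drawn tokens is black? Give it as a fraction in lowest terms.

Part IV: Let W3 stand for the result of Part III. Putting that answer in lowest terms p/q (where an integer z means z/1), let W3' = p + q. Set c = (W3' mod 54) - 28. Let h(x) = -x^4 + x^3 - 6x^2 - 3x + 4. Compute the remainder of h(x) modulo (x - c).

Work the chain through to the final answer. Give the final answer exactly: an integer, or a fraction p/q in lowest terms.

Part I: total draws C(10,3) = 120; favorable C(7,3) = 35; P = 7/24; answer 7/24
Part II: W1 = 7/24; threaded value p + q = 31; w = -19; a(2) = -2*(43) + 2*(-19) = -124; iterating: a(2)=-124, a(3)=334, a(4)=-916, a(5)=2500, a(6)=-6832, a(7)=18664, a(8)=-50992, a(9)=139312, a(10)=-380608, a(11)=1039840, a(12)=-2840896, a(13)=7761472, a(14)=-21204736, a(15)=57932416, a(16)=-158274304, a(17)=432413440, a(18)=-1181375488; answer -1181375488
Part III: W2 = -1181375488; m = 6; total draws C(10,4) = 210; favorable C(6,4) = 15; P = 1/14; answer 1/14
Part IV: W3 = 1/14; threaded value p + q = 15; c = -13; remainder = value at the root: -1*(-13)^4 + 1*(-13)^3 - 6*(-13)^2 - 3*(-13)^1 + 4 = (-28561) + (-2197) + (-1014) + (39) + (4) = -31729; answer -31729

-31729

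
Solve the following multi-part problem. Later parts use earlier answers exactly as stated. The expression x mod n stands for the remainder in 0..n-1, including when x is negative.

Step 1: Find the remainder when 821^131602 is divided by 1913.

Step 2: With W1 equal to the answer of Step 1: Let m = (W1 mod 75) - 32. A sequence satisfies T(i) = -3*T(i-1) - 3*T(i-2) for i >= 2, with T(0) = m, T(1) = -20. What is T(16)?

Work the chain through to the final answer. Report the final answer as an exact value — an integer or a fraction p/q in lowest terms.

131220

Step 1: squarings mod 1913: 821^1=821, 821^2=665, 821^4=322, 821^8=382, 821^16=536, 821^32=346, 821^64=1110, 821^128=128, 821^256=1080, 821^512=1383, 821^1024=1602, 821^2048=1071, 821^4096=1154, 821^8192=268, 821^16384=1043, 821^32768=1265, 821^65536=957, 821^131072=1435; 821^131602 = 821^2 * 821^16 * 821^512 * 821^131072 = 1757 (mod 1913); answer 1757
Step 2: W1 = 1757; m = 0; T(2) = -3*(-20) - 3*(0) = 60; iterating: T(2)=60, T(3)=-120, T(4)=180, T(5)=-180, T(6)=0, T(7)=540, T(8)=-1620, T(9)=3240, T(10)=-4860, T(11)=4860, T(12)=0, T(13)=-14580, T(14)=43740, T(15)=-87480, T(16)=131220; answer 131220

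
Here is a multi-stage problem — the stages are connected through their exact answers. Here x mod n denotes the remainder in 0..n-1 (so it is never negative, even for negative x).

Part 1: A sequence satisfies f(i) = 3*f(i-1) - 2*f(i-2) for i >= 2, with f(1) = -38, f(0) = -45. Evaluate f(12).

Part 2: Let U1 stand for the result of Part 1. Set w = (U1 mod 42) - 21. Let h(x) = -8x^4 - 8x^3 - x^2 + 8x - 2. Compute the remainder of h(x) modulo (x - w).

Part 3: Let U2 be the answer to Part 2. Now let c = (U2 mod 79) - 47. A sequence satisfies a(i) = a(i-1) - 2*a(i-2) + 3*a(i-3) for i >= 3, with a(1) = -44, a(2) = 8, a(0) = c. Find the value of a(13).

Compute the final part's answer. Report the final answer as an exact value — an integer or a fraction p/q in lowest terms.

2444

Part 1: f(2) = 3*(-38) - 2*(-45) = -24; iterating: f(2)=-24, f(3)=4, f(4)=60, f(5)=172, f(6)=396, f(7)=844, f(8)=1740, f(9)=3532, f(10)=7116, f(11)=14284, f(12)=28620; answer 28620
Part 2: U1 = 28620; w = -3; remainder = value at the root: -8*(-3)^4 - 8*(-3)^3 - 1*(-3)^2 + 8*(-3)^1 - 2 = (-648) + (216) + (-9) + (-24) + (-2) = -467; answer -467
Part 3: U2 = -467; c = -40; a(3) = 1*(8) - 2*(-44) + 3*(-40) = -24; iterating: a(3)=-24, a(4)=-172, a(5)=-100, a(6)=172, a(7)=-144, a(8)=-788, a(9)=16, a(10)=1160, a(11)=-1236, a(12)=-3508, a(13)=2444; answer 2444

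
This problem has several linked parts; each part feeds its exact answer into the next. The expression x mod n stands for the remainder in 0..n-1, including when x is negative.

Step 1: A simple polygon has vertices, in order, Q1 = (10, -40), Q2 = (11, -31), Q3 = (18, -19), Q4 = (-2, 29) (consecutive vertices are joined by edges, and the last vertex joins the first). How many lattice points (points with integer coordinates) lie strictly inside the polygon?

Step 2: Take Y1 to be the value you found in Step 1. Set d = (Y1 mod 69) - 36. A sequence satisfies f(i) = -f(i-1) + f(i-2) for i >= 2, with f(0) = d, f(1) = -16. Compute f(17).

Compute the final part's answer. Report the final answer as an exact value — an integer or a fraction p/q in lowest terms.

-17656

Step 1: cross terms: (10*-31 - 11*-40)=130, (11*-19 - 18*-31)=349, (18*29 - -2*-19)=484, (-2*-40 - 10*29)=-210; twice the area = |753| = 753; area = 753/2; boundary points = 1 + 1 + 4 + 3 = 9; strictly interior points = area - boundary/2 + 1 = 373; answer 373
Step 2: Y1 = 373; d = -8; f(2) = -1*(-16) + 1*(-8) = 8; iterating: f(2)=8, f(3)=-24, f(4)=32, f(5)=-56, f(6)=88, f(7)=-144, f(8)=232, f(9)=-376, f(10)=608, f(11)=-984, f(12)=1592, f(13)=-2576, f(14)=4168, f(15)=-6744, f(16)=10912, f(17)=-17656; answer -17656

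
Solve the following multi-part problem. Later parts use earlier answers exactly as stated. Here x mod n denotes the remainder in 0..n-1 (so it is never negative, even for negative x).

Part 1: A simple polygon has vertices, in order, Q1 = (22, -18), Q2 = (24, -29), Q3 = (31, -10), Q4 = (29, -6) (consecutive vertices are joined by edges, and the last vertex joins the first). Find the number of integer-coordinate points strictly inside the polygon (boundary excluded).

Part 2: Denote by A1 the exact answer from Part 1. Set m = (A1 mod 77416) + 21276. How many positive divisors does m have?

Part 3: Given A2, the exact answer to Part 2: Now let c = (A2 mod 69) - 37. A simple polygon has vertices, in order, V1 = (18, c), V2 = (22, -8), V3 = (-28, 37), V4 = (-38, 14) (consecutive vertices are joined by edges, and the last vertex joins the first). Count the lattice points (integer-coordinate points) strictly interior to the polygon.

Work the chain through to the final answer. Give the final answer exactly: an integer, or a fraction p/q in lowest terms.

Part 1: cross terms: (22*-29 - 24*-18)=-206, (24*-10 - 31*-29)=659, (31*-6 - 29*-10)=104, (29*-18 - 22*-6)=-390; twice the area = |167| = 167; area = 167/2; boundary points = 1 + 1 + 2 + 1 = 5; strictly interior points = area - boundary/2 + 1 = 82; answer 82
Part 2: A1 = 82; m = 21358; 21358 = 2 * 59 * 181; number of divisors = (1+1) * (1+1) * (1+1) = 8; answer 8
Part 3: A2 = 8; c = -29; cross terms: (18*-8 - 22*-29)=494, (22*37 - -28*-8)=590, (-28*14 - -38*37)=1014, (-38*-29 - 18*14)=850; twice the area = |2948| = 2948; area = 1474; boundary points = 1 + 5 + 1 + 1 = 8; strictly interior points = area - boundary/2 + 1 = 1471; answer 1471

1471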